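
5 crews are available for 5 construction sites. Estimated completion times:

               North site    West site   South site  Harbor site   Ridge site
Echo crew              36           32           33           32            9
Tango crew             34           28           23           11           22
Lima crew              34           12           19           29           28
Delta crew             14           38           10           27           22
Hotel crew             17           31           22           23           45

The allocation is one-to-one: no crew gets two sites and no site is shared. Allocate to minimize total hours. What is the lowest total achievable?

Minimum total: 59 hours

This is the linear assignment problem.
Optimal: Echo crew→Ridge site (9 hours), Tango crew→Harbor site (11 hours), Lima crew→West site (12 hours), Delta crew→South site (10 hours), Hotel crew→North site (17 hours) — total 9+11+12+10+17 = 59 hours.
Column-greedy (each site in turn goes to its cheapest remaining crew) gives 68 hours, worse by 9.
Every other assignment is strictly worse.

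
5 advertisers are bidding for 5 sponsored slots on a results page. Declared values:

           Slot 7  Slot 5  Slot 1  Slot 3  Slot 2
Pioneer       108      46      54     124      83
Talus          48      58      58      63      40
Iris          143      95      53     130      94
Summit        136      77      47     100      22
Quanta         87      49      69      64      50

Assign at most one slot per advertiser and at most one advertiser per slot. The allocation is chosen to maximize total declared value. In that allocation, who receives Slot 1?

Quanta receives Slot 1.

This is the linear assignment problem.
Optimal: Pioneer→Slot 3 ($124), Talus→Slot 5 ($58), Iris→Slot 2 ($94), Summit→Slot 7 ($136), Quanta→Slot 1 ($69) — total 124+58+94+136+69 = $481.
Max-entry greedy (repeatedly take the single best remaining cell) gives $453, worse by 28.
Quanta's own top slot is Slot 7 ($87), but forcing Quanta→Slot 7 and reassigning the rest optimally gives only $440 — worse by 41.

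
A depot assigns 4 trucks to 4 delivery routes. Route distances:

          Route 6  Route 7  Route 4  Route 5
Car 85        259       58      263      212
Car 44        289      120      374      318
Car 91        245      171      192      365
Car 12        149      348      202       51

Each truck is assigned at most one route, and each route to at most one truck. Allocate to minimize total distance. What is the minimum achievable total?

Treat this as an assignment problem: match each truck to one route.
Optimal: Car 85→Route 7 (58 km), Car 44→Route 6 (289 km), Car 91→Route 4 (192 km), Car 12→Route 5 (51 km) — total 58+289+192+51 = 590 km.
Column-greedy (each route in turn goes to its cheapest remaining truck) gives 717 km, worse by 127.
No other one-to-one assignment undercuts 590 km.

Min total: 590 km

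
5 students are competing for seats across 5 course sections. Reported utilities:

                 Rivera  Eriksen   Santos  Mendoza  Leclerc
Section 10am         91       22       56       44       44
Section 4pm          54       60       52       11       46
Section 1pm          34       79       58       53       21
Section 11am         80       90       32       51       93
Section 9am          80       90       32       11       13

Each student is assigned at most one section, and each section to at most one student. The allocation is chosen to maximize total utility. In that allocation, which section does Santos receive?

Santos receives Section 4pm.

Treat this as an assignment problem: match each student to one section.
Optimal: Rivera→Section 10am (91 points), Eriksen→Section 9am (90 points), Santos→Section 4pm (52 points), Mendoza→Section 1pm (53 points), Leclerc→Section 11am (93 points) — total 91+90+52+53+93 = 379 points.
Max-entry greedy (repeatedly take the single best remaining cell) gives 343 points, worse by 36.
No other one-to-one assignment exceeds 379 points.
Santos's own top section is Section 1pm (58 points), but forcing Santos→Section 1pm and reassigning the rest optimally gives only 343 points — worse by 36.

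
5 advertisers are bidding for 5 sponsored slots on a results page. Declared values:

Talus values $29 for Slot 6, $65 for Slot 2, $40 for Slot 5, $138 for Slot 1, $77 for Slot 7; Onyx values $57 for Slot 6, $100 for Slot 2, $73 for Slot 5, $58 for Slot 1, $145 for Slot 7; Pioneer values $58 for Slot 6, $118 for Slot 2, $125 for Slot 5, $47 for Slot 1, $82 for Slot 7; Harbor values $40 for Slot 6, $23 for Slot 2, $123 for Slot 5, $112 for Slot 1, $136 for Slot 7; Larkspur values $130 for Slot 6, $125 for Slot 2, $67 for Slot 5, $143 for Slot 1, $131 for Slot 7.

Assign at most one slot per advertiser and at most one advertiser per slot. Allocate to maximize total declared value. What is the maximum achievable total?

Optimal: Talus→Slot 1 ($138), Onyx→Slot 7 ($145), Pioneer→Slot 2 ($118), Harbor→Slot 5 ($123), Larkspur→Slot 6 ($130) — total 138+145+118+123+130 = $654.
Row-greedy (each advertiser in turn takes its best remaining slot) gives $573, worse by 81.
Next-best assignment: Talus→Slot 1, Onyx→Slot 2, Pioneer→Slot 5, Harbor→Slot 7, Larkspur→Slot 6 = $629.
Swapping Pioneer↔Onyx (Pioneer→Slot 7 $82, Onyx→Slot 2 $100) loses 81.

Max total: $654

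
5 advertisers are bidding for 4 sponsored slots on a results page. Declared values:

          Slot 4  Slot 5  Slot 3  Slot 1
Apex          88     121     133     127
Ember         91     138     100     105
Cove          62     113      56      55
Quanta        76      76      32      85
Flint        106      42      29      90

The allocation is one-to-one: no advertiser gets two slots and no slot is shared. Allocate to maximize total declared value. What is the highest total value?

Optimal: Flint→Slot 4 ($106), Ember→Slot 5 ($138), Apex→Slot 3 ($133), Quanta→Slot 1 ($85) — total 106+138+133+85 = $462.
Row-greedy (each advertiser in turn takes its best remaining slot) gives $418, worse by 44.
Swapping Ember↔Quanta (Ember→Slot 1 $105, Quanta→Slot 5 $76) loses 42.
Checked against all permutations: $462 is optimal.

Max total: $462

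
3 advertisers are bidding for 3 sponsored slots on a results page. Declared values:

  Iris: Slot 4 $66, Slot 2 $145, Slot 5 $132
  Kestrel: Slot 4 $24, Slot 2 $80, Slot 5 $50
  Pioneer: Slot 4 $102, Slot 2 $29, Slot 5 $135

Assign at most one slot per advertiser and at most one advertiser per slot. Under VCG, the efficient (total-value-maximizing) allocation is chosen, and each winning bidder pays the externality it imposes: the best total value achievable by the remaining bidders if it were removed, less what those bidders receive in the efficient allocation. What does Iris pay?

Efficient allocation: Iris→Slot 5 ($132), Kestrel→Slot 2 ($80), Pioneer→Slot 4 ($102); total welfare W = $314.
Iris receives Slot 5 at value $132, so the others get W − 132 = $182.
Without Iris: best allocation of the remaining 2 bidders over all 3 slots is Kestrel→Slot 2 ($80), Pioneer→Slot 5 ($135), total $215.
VCG payment = (others' best without Iris) − (others' welfare with Iris) = 215 − 182 = $33.

Iris pays $33.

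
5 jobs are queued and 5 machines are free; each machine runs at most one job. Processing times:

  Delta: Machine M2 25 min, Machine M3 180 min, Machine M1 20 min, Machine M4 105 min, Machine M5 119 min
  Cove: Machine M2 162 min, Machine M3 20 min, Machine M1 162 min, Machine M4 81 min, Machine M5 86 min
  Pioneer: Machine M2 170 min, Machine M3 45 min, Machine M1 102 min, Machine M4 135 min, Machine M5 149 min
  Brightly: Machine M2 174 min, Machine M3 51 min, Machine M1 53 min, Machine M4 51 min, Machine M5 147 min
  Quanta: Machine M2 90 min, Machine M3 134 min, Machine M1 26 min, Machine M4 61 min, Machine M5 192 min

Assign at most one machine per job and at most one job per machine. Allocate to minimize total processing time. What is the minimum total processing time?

Minimum total: 233 min

Optimal: Delta→Machine M2 (25 min), Cove→Machine M5 (86 min), Pioneer→Machine M3 (45 min), Brightly→Machine M4 (51 min), Quanta→Machine M1 (26 min) — total 25+86+45+51+26 = 233 min.
Column-greedy (each machine in turn goes to its cheapest remaining job) gives 271 min, worse by 38.
Next-best assignment: Delta→Machine M2, Cove→Machine M5, Pioneer→Machine M3, Brightly→Machine M1, Quanta→Machine M4 = 270 min.
Swapping Cove↔Pioneer (Cove→Machine M3 20 min, Pioneer→Machine M5 149 min) adds 38.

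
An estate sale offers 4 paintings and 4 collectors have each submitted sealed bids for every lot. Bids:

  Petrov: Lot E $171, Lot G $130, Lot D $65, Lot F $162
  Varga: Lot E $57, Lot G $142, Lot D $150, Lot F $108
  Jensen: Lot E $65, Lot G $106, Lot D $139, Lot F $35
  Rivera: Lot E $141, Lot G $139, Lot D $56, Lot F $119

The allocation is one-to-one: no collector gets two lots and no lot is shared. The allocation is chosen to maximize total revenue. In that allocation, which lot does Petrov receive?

Optimal: Petrov→Lot F ($162), Varga→Lot G ($142), Jensen→Lot D ($139), Rivera→Lot E ($141) — total 162+142+139+141 = $584.
Column-greedy (each lot in turn goes to its best remaining collector) gives $571, worse by 13.
Next-best assignment: Petrov→Lot E, Varga→Lot G, Jensen→Lot D, Rivera→Lot F = $571.
Petrov's own top lot is Lot E ($171), but forcing Petrov→Lot E and reassigning the rest optimally gives only $571 — worse by 13.

Petrov receives Lot F.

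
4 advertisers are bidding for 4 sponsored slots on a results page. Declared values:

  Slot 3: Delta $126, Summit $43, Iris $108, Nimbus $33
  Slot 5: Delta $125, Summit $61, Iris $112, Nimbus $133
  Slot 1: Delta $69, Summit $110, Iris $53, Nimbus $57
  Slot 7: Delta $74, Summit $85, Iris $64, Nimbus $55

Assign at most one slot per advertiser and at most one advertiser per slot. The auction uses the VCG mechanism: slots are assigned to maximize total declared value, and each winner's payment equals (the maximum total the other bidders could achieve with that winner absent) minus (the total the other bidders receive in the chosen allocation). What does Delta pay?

Delta pays $44.

Efficient allocation: Delta→Slot 3 ($126), Summit→Slot 1 ($110), Iris→Slot 7 ($64), Nimbus→Slot 5 ($133); total welfare W = $433.
Delta receives Slot 3 at value $126, so the others get W − 126 = $307.
Without Delta: best allocation of the remaining 3 bidders over all 4 slots is Summit→Slot 1 ($110), Iris→Slot 3 ($108), Nimbus→Slot 5 ($133), total $351.
VCG payment = (others' best without Delta) − (others' welfare with Delta) = 351 − 307 = $44.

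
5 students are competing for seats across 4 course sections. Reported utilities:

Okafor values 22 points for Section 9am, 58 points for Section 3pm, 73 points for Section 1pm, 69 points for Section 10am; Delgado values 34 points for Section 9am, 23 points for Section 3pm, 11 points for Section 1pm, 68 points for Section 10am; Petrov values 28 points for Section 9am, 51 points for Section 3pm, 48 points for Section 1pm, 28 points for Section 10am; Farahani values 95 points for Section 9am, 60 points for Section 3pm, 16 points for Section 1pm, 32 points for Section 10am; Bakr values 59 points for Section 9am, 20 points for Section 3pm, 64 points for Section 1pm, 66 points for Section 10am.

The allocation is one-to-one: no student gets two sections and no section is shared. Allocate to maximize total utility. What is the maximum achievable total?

Optimal: Farahani→Section 9am (95 points), Petrov→Section 3pm (51 points), Okafor→Section 1pm (73 points), Delgado→Section 10am (68 points) — total 95+51+73+68 = 287 points.
Column-greedy (each section in turn goes to its best remaining student) gives 285 points, worse by 2.
Swapping Petrov↔Okafor (Petrov→Section 1pm 48 points, Okafor→Section 3pm 58 points) loses 18.

Maximum total: 287 points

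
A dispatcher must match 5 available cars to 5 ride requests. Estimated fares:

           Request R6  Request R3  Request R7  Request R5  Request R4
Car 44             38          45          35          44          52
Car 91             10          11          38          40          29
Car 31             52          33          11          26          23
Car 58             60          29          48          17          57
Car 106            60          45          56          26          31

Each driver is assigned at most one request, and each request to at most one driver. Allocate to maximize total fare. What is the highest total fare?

Maximum total: $250

Optimal: Car 44→Request R3 ($45), Car 91→Request R5 ($40), Car 31→Request R6 ($52), Car 58→Request R4 ($57), Car 106→Request R7 ($56) — total 45+40+52+57+56 = $250.
Row-greedy (each driver in turn takes its best remaining request) gives $237, worse by 13.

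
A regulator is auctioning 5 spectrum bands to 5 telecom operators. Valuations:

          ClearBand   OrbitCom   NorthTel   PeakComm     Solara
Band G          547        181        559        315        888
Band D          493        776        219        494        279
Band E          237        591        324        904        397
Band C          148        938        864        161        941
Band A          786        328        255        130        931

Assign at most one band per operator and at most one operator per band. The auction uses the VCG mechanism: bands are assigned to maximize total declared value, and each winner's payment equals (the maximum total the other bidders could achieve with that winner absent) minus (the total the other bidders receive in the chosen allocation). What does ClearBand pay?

Efficient allocation: ClearBand→Band A ($786M), OrbitCom→Band D ($776M), NorthTel→Band C ($864M), PeakComm→Band E ($904M), Solara→Band G ($888M); total welfare W = $4218M.
ClearBand receives Band A at value $786M, so the others get W − 786 = $3432M.
Without ClearBand: best allocation of the remaining 4 bidders over all 5 bands is OrbitCom→Band D ($776M), NorthTel→Band C ($864M), PeakComm→Band E ($904M), Solara→Band A ($931M), total $3475M.
VCG payment = (others' best without ClearBand) − (others' welfare with ClearBand) = 3475 − 3432 = $43M.

ClearBand pays $43M.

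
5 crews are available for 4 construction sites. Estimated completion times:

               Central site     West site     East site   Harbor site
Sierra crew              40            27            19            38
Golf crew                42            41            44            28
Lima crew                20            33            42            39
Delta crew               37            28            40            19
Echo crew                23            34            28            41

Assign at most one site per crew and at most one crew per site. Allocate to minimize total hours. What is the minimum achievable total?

Minimum total: 92 hours

Optimal: Lima crew→Central site (20 hours), Echo crew→West site (34 hours), Sierra crew→East site (19 hours), Delta crew→Harbor site (19 hours) — total 20+34+19+19 = 92 hours.
Row-greedy (each crew in turn takes its cheapest remaining site) gives 95 hours, worse by 3.
Next-best assignment: Lima crew→Central site, Sierra crew→West site, Echo crew→East site, Delta crew→Harbor site = 94 hours.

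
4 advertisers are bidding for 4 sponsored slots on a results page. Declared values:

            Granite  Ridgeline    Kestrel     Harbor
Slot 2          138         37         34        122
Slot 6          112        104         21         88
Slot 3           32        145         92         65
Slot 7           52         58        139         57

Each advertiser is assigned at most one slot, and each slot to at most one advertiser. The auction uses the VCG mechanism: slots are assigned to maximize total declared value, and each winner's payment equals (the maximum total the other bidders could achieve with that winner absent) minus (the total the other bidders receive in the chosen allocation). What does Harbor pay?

Harbor pays $26.

Efficient allocation: Granite→Slot 6 ($112), Ridgeline→Slot 3 ($145), Kestrel→Slot 7 ($139), Harbor→Slot 2 ($122); total welfare W = $518.
Harbor receives Slot 2 at value $122, so the others get W − 122 = $396.
Without Harbor: best allocation of the remaining 3 bidders over all 4 slots is Granite→Slot 2 ($138), Ridgeline→Slot 3 ($145), Kestrel→Slot 7 ($139), total $422.
VCG payment = (others' best without Harbor) − (others' welfare with Harbor) = 422 − 396 = $26.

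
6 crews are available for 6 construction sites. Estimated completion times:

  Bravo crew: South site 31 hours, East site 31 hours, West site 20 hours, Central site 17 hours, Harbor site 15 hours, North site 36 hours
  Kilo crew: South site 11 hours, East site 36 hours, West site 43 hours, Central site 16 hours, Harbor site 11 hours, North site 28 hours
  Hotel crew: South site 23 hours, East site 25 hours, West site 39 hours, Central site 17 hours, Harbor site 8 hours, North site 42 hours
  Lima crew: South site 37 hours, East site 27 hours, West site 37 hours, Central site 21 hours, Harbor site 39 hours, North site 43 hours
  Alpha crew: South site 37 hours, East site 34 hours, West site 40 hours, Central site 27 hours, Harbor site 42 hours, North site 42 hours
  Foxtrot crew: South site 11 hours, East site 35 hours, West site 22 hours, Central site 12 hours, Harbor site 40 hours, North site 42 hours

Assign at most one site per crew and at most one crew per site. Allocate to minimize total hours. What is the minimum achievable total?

Optimal: Bravo crew→West site (20 hours), Kilo crew→South site (11 hours), Hotel crew→Harbor site (8 hours), Lima crew→East site (27 hours), Alpha crew→North site (42 hours), Foxtrot crew→Central site (12 hours) — total 20+11+8+27+42+12 = 120 hours.
Row-greedy (each crew in turn takes its cheapest remaining site) gives 152 hours, worse by 32.
Swapping Alpha crew↔Kilo crew (Alpha crew→South site 37 hours, Kilo crew→North site 28 hours) adds 12.
No other one-to-one assignment undercuts 120 hours.

Minimum total: 120 hours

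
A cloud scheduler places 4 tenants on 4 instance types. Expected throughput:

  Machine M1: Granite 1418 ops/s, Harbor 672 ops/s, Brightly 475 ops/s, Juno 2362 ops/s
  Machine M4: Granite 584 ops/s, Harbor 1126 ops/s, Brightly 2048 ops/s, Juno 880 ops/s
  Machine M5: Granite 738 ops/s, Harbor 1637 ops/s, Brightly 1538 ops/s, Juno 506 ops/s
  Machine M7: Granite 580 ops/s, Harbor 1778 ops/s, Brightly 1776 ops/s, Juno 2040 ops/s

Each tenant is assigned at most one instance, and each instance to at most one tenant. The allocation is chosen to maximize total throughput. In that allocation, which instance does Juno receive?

Juno receives Machine M7.

Optimal: Granite→Machine M1 (1418 ops/s), Harbor→Machine M5 (1637 ops/s), Brightly→Machine M4 (2048 ops/s), Juno→Machine M7 (2040 ops/s) — total 1418+1637+2048+2040 = 7143 ops/s.
Row-greedy (each tenant in turn takes its best remaining instance) gives 5750 ops/s, worse by 1393.
Next-best assignment: Granite→Machine M5, Harbor→Machine M7, Brightly→Machine M4, Juno→Machine M1 = 6926 ops/s.
Swapping Brightly↔Juno (Brightly→Machine M7 1776 ops/s, Juno→Machine M4 880 ops/s) loses 1432.
Every other assignment is strictly worse.
Juno's own top instance is Machine M1 (2362 ops/s), but forcing Juno→Machine M1 and reassigning the rest optimally gives only 6926 ops/s — worse by 217.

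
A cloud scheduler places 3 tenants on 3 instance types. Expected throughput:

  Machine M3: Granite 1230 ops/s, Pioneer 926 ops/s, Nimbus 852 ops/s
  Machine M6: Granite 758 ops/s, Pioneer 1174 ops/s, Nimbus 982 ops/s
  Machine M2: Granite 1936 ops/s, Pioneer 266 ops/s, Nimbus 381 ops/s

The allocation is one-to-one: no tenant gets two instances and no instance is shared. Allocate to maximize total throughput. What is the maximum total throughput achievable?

Optimal: Granite→Machine M2 (1936 ops/s), Pioneer→Machine M6 (1174 ops/s), Nimbus→Machine M3 (852 ops/s) — total 1936+1174+852 = 3962 ops/s.
Column-greedy (each instance in turn goes to its best remaining tenant) gives 2785 ops/s, worse by 1177.
Next-best assignment: Granite→Machine M2, Pioneer→Machine M3, Nimbus→Machine M6 = 3844 ops/s.
Swapping Pioneer↔Granite (Pioneer→Machine M2 266 ops/s, Granite→Machine M6 758 ops/s) loses 2086.
No other one-to-one assignment exceeds 3962 ops/s.

Maximum total: 3962 ops/s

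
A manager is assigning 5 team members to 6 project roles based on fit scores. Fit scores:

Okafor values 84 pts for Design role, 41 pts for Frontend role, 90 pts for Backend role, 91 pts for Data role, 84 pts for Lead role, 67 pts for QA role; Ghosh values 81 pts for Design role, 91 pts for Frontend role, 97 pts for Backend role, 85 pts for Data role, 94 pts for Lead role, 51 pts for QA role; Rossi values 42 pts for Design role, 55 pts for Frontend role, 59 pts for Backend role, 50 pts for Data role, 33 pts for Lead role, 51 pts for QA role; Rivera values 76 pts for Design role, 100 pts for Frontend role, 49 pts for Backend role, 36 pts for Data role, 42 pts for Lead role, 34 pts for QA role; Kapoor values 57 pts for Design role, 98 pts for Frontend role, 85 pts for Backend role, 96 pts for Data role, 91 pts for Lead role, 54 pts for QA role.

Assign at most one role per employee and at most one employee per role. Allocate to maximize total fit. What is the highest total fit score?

Maximum total: 433 pts

Optimal: Okafor→Design role (84 pts), Ghosh→Lead role (94 pts), Rossi→Backend role (59 pts), Rivera→Frontend role (100 pts), Kapoor→Data role (96 pts) — total 84+94+59+100+96 = 433 pts.
Row-greedy (each employee in turn takes its best remaining role) gives 410 pts, worse by 23.
No other one-to-one assignment exceeds 433 pts.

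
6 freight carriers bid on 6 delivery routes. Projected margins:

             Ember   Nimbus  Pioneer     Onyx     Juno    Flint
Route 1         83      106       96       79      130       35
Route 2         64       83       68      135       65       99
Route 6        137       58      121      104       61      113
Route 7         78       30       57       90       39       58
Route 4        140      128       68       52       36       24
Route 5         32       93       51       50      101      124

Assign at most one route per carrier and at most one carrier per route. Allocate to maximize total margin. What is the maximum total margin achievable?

This is a one-to-one assignment (maximum-weight bipartite matching).
Optimal: Ember→Route 7 ($78k), Nimbus→Route 4 ($128k), Pioneer→Route 6 ($121k), Onyx→Route 2 ($135k), Juno→Route 1 ($130k), Flint→Route 5 ($124k) — total 78+128+121+135+130+124 = $716k.
Column-greedy (each route in turn goes to its best remaining carrier) gives $639k, worse by 77.
Next-best assignment: Ember→Route 6, Nimbus→Route 4, Pioneer→Route 7, Onyx→Route 2, Juno→Route 1, Flint→Route 5 = $711k.
Swapping Pioneer↔Onyx (Pioneer→Route 2 $68k, Onyx→Route 6 $104k) loses 84.

Max total: $716k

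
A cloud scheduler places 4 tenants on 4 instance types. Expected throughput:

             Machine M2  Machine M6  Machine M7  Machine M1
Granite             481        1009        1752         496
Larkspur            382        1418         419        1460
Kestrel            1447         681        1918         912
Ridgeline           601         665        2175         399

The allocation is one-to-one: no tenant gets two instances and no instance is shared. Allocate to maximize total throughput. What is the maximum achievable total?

Treat this as an assignment problem: match each tenant to one instance.
Optimal: Granite→Machine M6 (1009 ops/s), Larkspur→Machine M1 (1460 ops/s), Kestrel→Machine M2 (1447 ops/s), Ridgeline→Machine M7 (2175 ops/s) — total 1009+1460+1447+2175 = 6091 ops/s.
Row-greedy (each tenant in turn takes its best remaining instance) gives 5324 ops/s, worse by 767.
Swapping Larkspur↔Kestrel (Larkspur→Machine M2 382 ops/s, Kestrel→Machine M1 912 ops/s) loses 1613.

Maximum total: 6091 ops/s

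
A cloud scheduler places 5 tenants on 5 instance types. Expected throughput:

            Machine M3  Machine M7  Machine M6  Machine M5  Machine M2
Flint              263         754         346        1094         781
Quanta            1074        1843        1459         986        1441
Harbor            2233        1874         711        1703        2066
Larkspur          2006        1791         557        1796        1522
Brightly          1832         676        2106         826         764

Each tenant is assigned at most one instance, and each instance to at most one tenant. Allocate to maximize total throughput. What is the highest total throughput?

Maximum total: 9115 ops/s

Optimal: Flint→Machine M5 (1094 ops/s), Quanta→Machine M7 (1843 ops/s), Harbor→Machine M2 (2066 ops/s), Larkspur→Machine M3 (2006 ops/s), Brightly→Machine M6 (2106 ops/s) — total 1094+1843+2066+2006+2106 = 9115 ops/s.
Swapping Brightly↔Quanta (Brightly→Machine M7 676 ops/s, Quanta→Machine M6 1459 ops/s) loses 1814.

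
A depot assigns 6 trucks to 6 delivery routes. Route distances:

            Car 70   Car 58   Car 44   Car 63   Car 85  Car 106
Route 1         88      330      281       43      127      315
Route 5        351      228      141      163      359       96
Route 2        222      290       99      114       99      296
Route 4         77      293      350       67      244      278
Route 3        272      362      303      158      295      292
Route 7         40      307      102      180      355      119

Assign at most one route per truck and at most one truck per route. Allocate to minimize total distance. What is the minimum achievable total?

Optimal: Car 70→Route 4 (77 km), Car 58→Route 3 (362 km), Car 44→Route 7 (102 km), Car 63→Route 1 (43 km), Car 85→Route 2 (99 km), Car 106→Route 5 (96 km) — total 77+362+102+43+99+96 = 779 km.
Column-greedy (each route in turn goes to its cheapest remaining truck) gives 917 km, worse by 138.
Next-best assignment: Car 70→Route 7, Car 58→Route 3, Car 44→Route 2, Car 63→Route 4, Car 85→Route 1, Car 106→Route 5 = 791 km.
Swapping Car 106↔Car 85 (Car 106→Route 2 296 km, Car 85→Route 5 359 km) adds 460.
Checked against all permutations: 779 km is optimal.

Min total: 779 km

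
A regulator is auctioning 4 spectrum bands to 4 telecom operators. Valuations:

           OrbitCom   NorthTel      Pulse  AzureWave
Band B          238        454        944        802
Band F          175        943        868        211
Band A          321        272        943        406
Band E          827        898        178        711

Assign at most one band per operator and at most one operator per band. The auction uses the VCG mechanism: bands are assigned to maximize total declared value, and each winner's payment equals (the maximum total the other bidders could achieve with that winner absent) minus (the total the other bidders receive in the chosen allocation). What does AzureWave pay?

AzureWave pays $1M.

Efficient allocation: OrbitCom→Band E ($827M), NorthTel→Band F ($943M), Pulse→Band A ($943M), AzureWave→Band B ($802M); total welfare W = $3515M.
AzureWave receives Band B at value $802M, so the others get W − 802 = $2713M.
Without AzureWave: best allocation of the remaining 3 bidders over all 4 bands is OrbitCom→Band E ($827M), NorthTel→Band F ($943M), Pulse→Band B ($944M), total $2714M.
VCG payment = (others' best without AzureWave) − (others' welfare with AzureWave) = 2714 − 2713 = $1M.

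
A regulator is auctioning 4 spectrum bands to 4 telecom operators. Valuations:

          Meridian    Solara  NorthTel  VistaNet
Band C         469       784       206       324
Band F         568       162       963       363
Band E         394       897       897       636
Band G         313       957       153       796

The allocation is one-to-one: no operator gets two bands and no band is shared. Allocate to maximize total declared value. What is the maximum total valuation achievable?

Max total: $3125M

This is the linear assignment problem.
Optimal: Meridian→Band C ($469M), Solara→Band E ($897M), NorthTel→Band F ($963M), VistaNet→Band G ($796M) — total 469+897+963+796 = $3125M.
Every other assignment is strictly worse.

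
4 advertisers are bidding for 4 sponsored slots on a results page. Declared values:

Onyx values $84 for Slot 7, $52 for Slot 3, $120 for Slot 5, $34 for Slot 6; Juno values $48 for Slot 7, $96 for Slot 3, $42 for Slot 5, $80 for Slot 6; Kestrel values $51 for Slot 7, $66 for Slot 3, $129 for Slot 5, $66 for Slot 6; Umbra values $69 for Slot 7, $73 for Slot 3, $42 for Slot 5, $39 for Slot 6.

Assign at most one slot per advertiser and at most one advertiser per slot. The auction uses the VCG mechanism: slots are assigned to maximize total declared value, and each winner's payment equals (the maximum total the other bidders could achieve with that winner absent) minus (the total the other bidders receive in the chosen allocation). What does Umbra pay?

Umbra pays $16.

Efficient allocation: Onyx→Slot 7 ($84), Juno→Slot 6 ($80), Kestrel→Slot 5 ($129), Umbra→Slot 3 ($73); total welfare W = $366.
Umbra receives Slot 3 at value $73, so the others get W − 73 = $293.
Without Umbra: best allocation of the remaining 3 bidders over all 4 slots is Onyx→Slot 7 ($84), Juno→Slot 3 ($96), Kestrel→Slot 5 ($129), total $309.
VCG payment = (others' best without Umbra) − (others' welfare with Umbra) = 309 − 293 = $16.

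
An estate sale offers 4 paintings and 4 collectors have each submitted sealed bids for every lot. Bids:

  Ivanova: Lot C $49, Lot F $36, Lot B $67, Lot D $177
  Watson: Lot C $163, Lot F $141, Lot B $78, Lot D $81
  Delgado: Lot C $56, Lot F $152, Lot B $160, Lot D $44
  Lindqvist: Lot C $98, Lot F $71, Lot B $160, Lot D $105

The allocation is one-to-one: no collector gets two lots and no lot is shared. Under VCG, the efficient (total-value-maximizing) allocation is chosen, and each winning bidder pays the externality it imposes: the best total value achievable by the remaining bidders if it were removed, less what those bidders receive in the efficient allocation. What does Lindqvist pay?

Lindqvist pays $8.

Efficient allocation: Ivanova→Lot D ($177), Watson→Lot C ($163), Delgado→Lot F ($152), Lindqvist→Lot B ($160); total welfare W = $652.
Lindqvist receives Lot B at value $160, so the others get W − 160 = $492.
Without Lindqvist: best allocation of the remaining 3 bidders over all 4 lots is Ivanova→Lot D ($177), Watson→Lot C ($163), Delgado→Lot B ($160), total $500.
VCG payment = (others' best without Lindqvist) − (others' welfare with Lindqvist) = 500 − 492 = $8.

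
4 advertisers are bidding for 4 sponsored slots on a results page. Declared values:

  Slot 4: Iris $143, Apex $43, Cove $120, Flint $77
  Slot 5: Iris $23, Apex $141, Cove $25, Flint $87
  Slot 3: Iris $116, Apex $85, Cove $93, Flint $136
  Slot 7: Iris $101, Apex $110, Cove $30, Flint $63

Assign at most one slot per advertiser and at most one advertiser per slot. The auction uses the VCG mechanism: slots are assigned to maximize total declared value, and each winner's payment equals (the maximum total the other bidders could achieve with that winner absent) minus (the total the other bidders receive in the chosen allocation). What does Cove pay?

Cove pays $42.

Efficient allocation: Iris→Slot 7 ($101), Apex→Slot 5 ($141), Cove→Slot 4 ($120), Flint→Slot 3 ($136); total welfare W = $498.
Cove receives Slot 4 at value $120, so the others get W − 120 = $378.
Without Cove: best allocation of the remaining 3 bidders over all 4 slots is Iris→Slot 4 ($143), Apex→Slot 5 ($141), Flint→Slot 3 ($136), total $420.
VCG payment = (others' best without Cove) − (others' welfare with Cove) = 420 − 378 = $42.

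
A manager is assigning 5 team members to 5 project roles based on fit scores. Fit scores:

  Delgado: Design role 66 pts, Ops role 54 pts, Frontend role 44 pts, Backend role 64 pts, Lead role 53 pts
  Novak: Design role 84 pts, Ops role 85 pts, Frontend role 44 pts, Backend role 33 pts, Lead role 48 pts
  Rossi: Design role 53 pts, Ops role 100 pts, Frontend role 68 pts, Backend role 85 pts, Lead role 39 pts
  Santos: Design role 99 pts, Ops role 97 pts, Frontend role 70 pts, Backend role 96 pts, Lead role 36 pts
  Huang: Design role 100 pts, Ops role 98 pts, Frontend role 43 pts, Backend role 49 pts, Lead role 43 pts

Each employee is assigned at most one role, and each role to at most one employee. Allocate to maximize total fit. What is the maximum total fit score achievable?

This is a one-to-one assignment (maximum-weight bipartite matching).
Optimal: Delgado→Lead role (53 pts), Novak→Ops role (85 pts), Rossi→Frontend role (68 pts), Santos→Backend role (96 pts), Huang→Design role (100 pts) — total 53+85+68+96+100 = 402 pts.
Row-greedy (each employee in turn takes its best remaining role) gives 349 pts, worse by 53.
Next-best assignment: Delgado→Lead role, Novak→Design role, Rossi→Frontend role, Santos→Backend role, Huang→Ops role = 399 pts.
Checked against all permutations: 402 pts is optimal.

Maximum total: 402 pts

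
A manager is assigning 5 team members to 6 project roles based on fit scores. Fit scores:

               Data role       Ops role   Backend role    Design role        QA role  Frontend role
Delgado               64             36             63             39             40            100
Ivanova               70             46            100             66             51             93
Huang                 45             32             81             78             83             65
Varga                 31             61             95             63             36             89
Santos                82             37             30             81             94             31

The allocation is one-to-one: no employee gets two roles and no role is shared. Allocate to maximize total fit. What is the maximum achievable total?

Maximum total: 437 pts

This is a one-to-one assignment (maximum-weight bipartite matching).
Optimal: Delgado→Frontend role (100 pts), Ivanova→Data role (70 pts), Huang→Design role (78 pts), Varga→Backend role (95 pts), Santos→QA role (94 pts) — total 100+70+78+95+94 = 437 pts.
Next-best assignment: Delgado→Frontend role, Ivanova→Backend role, Huang→Design role, Varga→Ops role, Santos→QA role = 433 pts.
Swapping Santos↔Ivanova (Santos→Data role 82 pts, Ivanova→QA role 51 pts) loses 31.
Checked against all permutations: 437 pts is optimal.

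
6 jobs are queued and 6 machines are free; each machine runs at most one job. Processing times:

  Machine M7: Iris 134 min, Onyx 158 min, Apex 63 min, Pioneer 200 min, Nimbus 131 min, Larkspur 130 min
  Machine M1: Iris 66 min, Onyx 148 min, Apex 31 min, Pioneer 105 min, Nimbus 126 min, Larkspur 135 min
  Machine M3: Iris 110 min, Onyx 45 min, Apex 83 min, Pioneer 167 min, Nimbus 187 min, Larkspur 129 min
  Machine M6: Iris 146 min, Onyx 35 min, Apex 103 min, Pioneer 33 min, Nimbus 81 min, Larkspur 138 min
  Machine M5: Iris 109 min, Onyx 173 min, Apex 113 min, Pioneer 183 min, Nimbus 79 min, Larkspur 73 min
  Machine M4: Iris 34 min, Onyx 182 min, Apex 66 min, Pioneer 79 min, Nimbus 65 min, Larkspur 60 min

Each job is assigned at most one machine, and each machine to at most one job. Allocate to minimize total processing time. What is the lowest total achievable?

Optimal: Iris→Machine M1 (66 min), Onyx→Machine M3 (45 min), Apex→Machine M7 (63 min), Pioneer→Machine M6 (33 min), Nimbus→Machine M4 (65 min), Larkspur→Machine M5 (73 min) — total 66+45+63+33+65+73 = 345 min.
Min-entry greedy (repeatedly take the single cheapest remaining cell) gives 347 min, worse by 2.
No other one-to-one assignment undercuts 345 min.

Min total: 345 min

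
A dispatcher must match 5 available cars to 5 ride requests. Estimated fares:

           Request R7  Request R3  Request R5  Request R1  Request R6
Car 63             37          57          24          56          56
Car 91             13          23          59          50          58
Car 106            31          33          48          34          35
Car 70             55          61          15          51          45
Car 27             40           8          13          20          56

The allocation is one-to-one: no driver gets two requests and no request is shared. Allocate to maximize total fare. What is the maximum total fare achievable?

Optimal: Car 63→Request R3 ($57), Car 91→Request R1 ($50), Car 106→Request R5 ($48), Car 70→Request R7 ($55), Car 27→Request R6 ($56) — total 57+50+48+55+56 = $266.
Column-greedy (each request in turn goes to its best remaining driver) gives $261, worse by 5.

Maximum total: $266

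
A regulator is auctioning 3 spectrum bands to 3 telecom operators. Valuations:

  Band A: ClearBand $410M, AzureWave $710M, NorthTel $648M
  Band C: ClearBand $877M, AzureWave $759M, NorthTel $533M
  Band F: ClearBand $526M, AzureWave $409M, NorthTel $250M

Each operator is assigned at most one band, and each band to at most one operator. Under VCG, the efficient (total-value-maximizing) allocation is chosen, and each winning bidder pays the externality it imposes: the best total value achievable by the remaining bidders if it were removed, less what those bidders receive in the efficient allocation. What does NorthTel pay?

NorthTel pays $301M.

Efficient allocation: ClearBand→Band C ($877M), AzureWave→Band F ($409M), NorthTel→Band A ($648M); total welfare W = $1934M.
NorthTel receives Band A at value $648M, so the others get W − 648 = $1286M.
Without NorthTel: best allocation of the remaining 2 bidders over all 3 bands is ClearBand→Band C ($877M), AzureWave→Band A ($710M), total $1587M.
VCG payment = (others' best without NorthTel) − (others' welfare with NorthTel) = 1587 − 1286 = $301M.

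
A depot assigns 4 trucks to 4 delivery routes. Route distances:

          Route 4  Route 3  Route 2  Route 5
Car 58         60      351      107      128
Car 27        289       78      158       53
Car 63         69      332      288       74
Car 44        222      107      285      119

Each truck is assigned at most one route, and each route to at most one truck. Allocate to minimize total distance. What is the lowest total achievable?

Optimal: Car 58→Route 2 (107 km), Car 27→Route 5 (53 km), Car 63→Route 4 (69 km), Car 44→Route 3 (107 km) — total 107+53+69+107 = 336 km.
Column-greedy (each route in turn goes to its cheapest remaining truck) gives 497 km, worse by 161.
Next-best assignment: Car 58→Route 2, Car 27→Route 3, Car 63→Route 4, Car 44→Route 5 = 373 km.

Minimum total: 336 km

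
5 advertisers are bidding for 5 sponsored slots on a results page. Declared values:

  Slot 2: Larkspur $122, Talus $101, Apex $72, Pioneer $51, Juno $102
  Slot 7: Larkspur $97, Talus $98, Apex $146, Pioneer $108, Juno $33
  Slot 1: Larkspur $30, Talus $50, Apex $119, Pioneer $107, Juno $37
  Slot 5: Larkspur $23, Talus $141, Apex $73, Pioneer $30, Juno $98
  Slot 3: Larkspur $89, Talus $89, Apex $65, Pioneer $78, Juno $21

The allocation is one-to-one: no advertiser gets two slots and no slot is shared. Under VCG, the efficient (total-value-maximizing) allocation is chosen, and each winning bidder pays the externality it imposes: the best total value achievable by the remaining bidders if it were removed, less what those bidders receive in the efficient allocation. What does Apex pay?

Efficient allocation: Larkspur→Slot 3 ($89), Talus→Slot 5 ($141), Apex→Slot 7 ($146), Pioneer→Slot 1 ($107), Juno→Slot 2 ($102); total welfare W = $585.
Apex receives Slot 7 at value $146, so the others get W − 146 = $439.
Without Apex: best allocation of the remaining 4 bidders over all 5 slots is Larkspur→Slot 7 ($97), Talus→Slot 5 ($141), Pioneer→Slot 1 ($107), Juno→Slot 2 ($102), total $447.
VCG payment = (others' best without Apex) − (others' welfare with Apex) = 447 − 439 = $8.

Apex pays $8.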